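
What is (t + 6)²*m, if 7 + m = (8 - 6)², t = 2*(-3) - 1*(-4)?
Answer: -48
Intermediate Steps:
t = -2 (t = -6 + 4 = -2)
m = -3 (m = -7 + (8 - 6)² = -7 + 2² = -7 + 4 = -3)
(t + 6)²*m = (-2 + 6)²*(-3) = 4²*(-3) = 16*(-3) = -48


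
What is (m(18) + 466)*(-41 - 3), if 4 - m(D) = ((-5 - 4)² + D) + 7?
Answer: -16016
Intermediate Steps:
m(D) = -84 - D (m(D) = 4 - (((-5 - 4)² + D) + 7) = 4 - (((-9)² + D) + 7) = 4 - ((81 + D) + 7) = 4 - (88 + D) = 4 + (-88 - D) = -84 - D)
(m(18) + 466)*(-41 - 3) = ((-84 - 1*18) + 466)*(-41 - 3) = ((-84 - 18) + 466)*(-44) = (-102 + 466)*(-44) = 364*(-44) = -16016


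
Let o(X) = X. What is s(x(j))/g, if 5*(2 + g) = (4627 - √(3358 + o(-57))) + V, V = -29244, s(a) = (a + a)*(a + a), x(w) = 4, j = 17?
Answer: -1970160/151621457 + 80*√3301/151621457 ≈ -0.012964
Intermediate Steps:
s(a) = 4*a² (s(a) = (2*a)*(2*a) = 4*a²)
g = -24627/5 - √3301/5 (g = -2 + ((4627 - √(3358 - 57)) - 29244)/5 = -2 + ((4627 - √3301) - 29244)/5 = -2 + (-24617 - √3301)/5 = -2 + (-24617/5 - √3301/5) = -24627/5 - √3301/5 ≈ -4936.9)
s(x(j))/g = (4*4²)/(-24627/5 - √3301/5) = (4*16)/(-24627/5 - √3301/5) = 64/(-24627/5 - √3301/5)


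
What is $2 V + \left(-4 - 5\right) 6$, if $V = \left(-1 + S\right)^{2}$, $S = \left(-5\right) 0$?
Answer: $-52$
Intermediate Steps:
$S = 0$
$V = 1$ ($V = \left(-1 + 0\right)^{2} = \left(-1\right)^{2} = 1$)
$2 V + \left(-4 - 5\right) 6 = 2 \cdot 1 + \left(-4 - 5\right) 6 = 2 - 54 = -52$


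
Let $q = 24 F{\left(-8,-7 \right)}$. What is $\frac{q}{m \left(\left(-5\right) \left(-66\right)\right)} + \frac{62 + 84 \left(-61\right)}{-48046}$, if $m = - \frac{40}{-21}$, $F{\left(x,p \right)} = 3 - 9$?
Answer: $- \frac{817424}{6606325} \approx -0.12373$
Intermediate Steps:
$F{\left(x,p \right)} = -6$
$m = \frac{40}{21}$ ($m = \left(-40\right) \left(- \frac{1}{21}\right) = \frac{40}{21} \approx 1.9048$)
$q = -144$ ($q = 24 \left(-6\right) = -144$)
$\frac{q}{m \left(\left(-5\right) \left(-66\right)\right)} + \frac{62 + 84 \left(-61\right)}{-48046} = - \frac{144}{\frac{40}{21} \left(\left(-5\right) \left(-66\right)\right)} + \frac{62 + 84 \left(-61\right)}{-48046} = - \frac{144}{\frac{40}{21} \cdot 330} + \left(62 - 5124\right) \left(- \frac{1}{48046}\right) = - \frac{144}{\frac{4400}{7}} - - \frac{2531}{24023} = \left(-144\right) \frac{7}{4400} + \frac{2531}{24023} = - \frac{63}{275} + \frac{2531}{24023} = - \frac{817424}{6606325}$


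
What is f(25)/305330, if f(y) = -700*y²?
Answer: -43750/30533 ≈ -1.4329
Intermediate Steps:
f(25)/305330 = -700*25²/305330 = -700*625*(1/305330) = -437500*1/305330 = -43750/30533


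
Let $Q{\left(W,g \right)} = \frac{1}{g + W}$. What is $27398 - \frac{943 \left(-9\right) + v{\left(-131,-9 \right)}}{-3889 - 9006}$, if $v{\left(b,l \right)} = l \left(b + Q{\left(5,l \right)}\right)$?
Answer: $\frac{1413159617}{51580} \approx 27397.0$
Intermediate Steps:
$Q{\left(W,g \right)} = \frac{1}{W + g}$
$v{\left(b,l \right)} = l \left(b + \frac{1}{5 + l}\right)$
$27398 - \frac{943 \left(-9\right) + v{\left(-131,-9 \right)}}{-3889 - 9006} = 27398 - \frac{943 \left(-9\right) - \frac{9 \left(1 - 131 \left(5 - 9\right)\right)}{5 - 9}}{-3889 - 9006} = 27398 - \frac{-8487 - \frac{9 \left(1 - -524\right)}{-4}}{-12895} = 27398 - \left(-8487 - - \frac{9 \left(1 + 524\right)}{4}\right) \left(- \frac{1}{12895}\right) = 27398 - \left(-8487 - \left(- \frac{9}{4}\right) 525\right) \left(- \frac{1}{12895}\right) = 27398 - \left(-8487 + \frac{4725}{4}\right) \left(- \frac{1}{12895}\right) = 27398 - \left(- \frac{29223}{4}\right) \left(- \frac{1}{12895}\right) = 27398 - \frac{29223}{51580} = \frac{1413159617}{51580}$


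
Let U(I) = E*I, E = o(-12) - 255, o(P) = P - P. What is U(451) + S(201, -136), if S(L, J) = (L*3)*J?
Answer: -197013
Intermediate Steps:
o(P) = 0
S(L, J) = 3*J*L (S(L, J) = (3*L)*J = 3*J*L)
E = -255 (E = 0 - 255 = -255)
U(I) = -255*I
U(451) + S(201, -136) = -255*451 + 3*(-136)*201 = -115005 - 82008 = -197013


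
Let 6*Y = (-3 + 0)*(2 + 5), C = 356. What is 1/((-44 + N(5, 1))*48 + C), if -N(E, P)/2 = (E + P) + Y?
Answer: -1/1996 ≈ -0.00050100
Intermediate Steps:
Y = -7/2 (Y = ((-3 + 0)*(2 + 5))/6 = (-3*7)/6 = (⅙)*(-21) = -7/2 ≈ -3.5000)
N(E, P) = 7 - 2*E - 2*P (N(E, P) = -2*((E + P) - 7/2) = -2*(-7/2 + E + P) = 7 - 2*E - 2*P)
1/((-44 + N(5, 1))*48 + C) = 1/((-44 + (7 - 2*5 - 2*1))*48 + 356) = 1/((-44 + (7 - 10 - 2))*48 + 356) = 1/((-44 - 5)*48 + 356) = 1/(-49*48 + 356) = 1/(-2352 + 356) = 1/(-1996) = -1/1996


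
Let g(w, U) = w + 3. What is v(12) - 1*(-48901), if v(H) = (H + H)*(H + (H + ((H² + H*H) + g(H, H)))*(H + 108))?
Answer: 956389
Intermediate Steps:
g(w, U) = 3 + w
v(H) = 2*H*(H + (108 + H)*(3 + 2*H + 2*H²)) (v(H) = (H + H)*(H + (H + ((H² + H*H) + (3 + H)))*(H + 108)) = (2*H)*(H + (H + ((H² + H²) + (3 + H)))*(108 + H)) = (2*H)*(H + (H + (2*H² + (3 + H)))*(108 + H)) = (2*H)*(H + (H + (3 + H + 2*H²))*(108 + H)) = (2*H)*(H + (3 + 2*H + 2*H²)*(108 + H)) = (2*H)*(H + (108 + H)*(3 + 2*H + 2*H²)) = 2*H*(H + (108 + H)*(3 + 2*H + 2*H²)))
v(12) - 1*(-48901) = 4*12*(162 + 12³ + 109*12² + 110*12) - 1*(-48901) = 4*12*(162 + 1728 + 109*144 + 1320) + 48901 = 4*12*(162 + 1728 + 15696 + 1320) + 48901 = 4*12*18906 + 48901 = 907488 + 48901 = 956389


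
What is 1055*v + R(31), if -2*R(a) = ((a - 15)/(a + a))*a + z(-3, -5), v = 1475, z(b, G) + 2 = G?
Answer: 3112249/2 ≈ 1.5561e+6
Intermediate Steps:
z(b, G) = -2 + G
R(a) = 29/4 - a/4 (R(a) = -(((a - 15)/(a + a))*a + (-2 - 5))/2 = -(((-15 + a)/((2*a)))*a - 7)/2 = -(((-15 + a)*(1/(2*a)))*a - 7)/2 = -(((-15 + a)/(2*a))*a - 7)/2 = -((-15/2 + a/2) - 7)/2 = -(-29/2 + a/2)/2 = 29/4 - a/4)
1055*v + R(31) = 1055*1475 + (29/4 - ¼*31) = 1556125 + (29/4 - 31/4) = 1556125 - ½ = 3112249/2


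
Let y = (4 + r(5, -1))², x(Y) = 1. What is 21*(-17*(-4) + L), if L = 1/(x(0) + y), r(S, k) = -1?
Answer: 14301/10 ≈ 1430.1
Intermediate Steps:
y = 9 (y = (4 - 1)² = 3² = 9)
L = ⅒ (L = 1/(1 + 9) = 1/10 = ⅒ ≈ 0.10000)
21*(-17*(-4) + L) = 21*(-17*(-4) + ⅒) = 21*(68 + ⅒) = 21*(681/10) = 14301/10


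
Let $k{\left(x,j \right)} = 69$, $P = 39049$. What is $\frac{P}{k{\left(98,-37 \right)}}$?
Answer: $\frac{39049}{69} \approx 565.93$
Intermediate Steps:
$\frac{P}{k{\left(98,-37 \right)}} = \frac{39049}{69}$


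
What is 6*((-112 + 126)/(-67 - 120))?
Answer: -84/187 ≈ -0.44920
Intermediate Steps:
6*((-112 + 126)/(-67 - 120)) = 6*(14/(-187)) = 6*(14*(-1/187)) = 6*(-14/187) = -84/187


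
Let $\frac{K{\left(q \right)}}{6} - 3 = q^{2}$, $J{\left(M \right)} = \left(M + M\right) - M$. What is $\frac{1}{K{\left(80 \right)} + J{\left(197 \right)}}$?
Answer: $\frac{1}{38615} \approx 2.5897 \cdot 10^{-5}$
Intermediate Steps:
$J{\left(M \right)} = M$ ($J{\left(M \right)} = 2 M - M = M$)
$K{\left(q \right)} = 18 + 6 q^{2}$
$\frac{1}{K{\left(80 \right)} + J{\left(197 \right)}} = \frac{1}{\left(18 + 6 \cdot 80^{2}\right) + 197} = \frac{1}{\left(18 + 6 \cdot 6400\right) + 197} = \frac{1}{\left(18 + 38400\right) + 197} = \frac{1}{38418 + 197} = \frac{1}{38615}$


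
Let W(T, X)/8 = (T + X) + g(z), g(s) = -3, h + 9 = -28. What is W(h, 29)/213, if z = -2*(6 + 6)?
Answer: -88/213 ≈ -0.41315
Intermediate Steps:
h = -37 (h = -9 - 28 = -37)
z = -24 (z = -2*12 = -24)
W(T, X) = -24 + 8*T + 8*X (W(T, X) = 8*((T + X) - 3) = 8*(-3 + T + X) = -24 + 8*T + 8*X)
W(h, 29)/213 = (-24 + 8*(-37) + 8*29)/213 = (-24 - 296 + 232)*(1/213) = -88*1/213 = -88/213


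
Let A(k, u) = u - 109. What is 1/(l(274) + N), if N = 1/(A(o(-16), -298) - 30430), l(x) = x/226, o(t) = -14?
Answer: 3484581/4224556 ≈ 0.82484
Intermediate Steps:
l(x) = x/226 (l(x) = x*(1/226) = x/226)
A(k, u) = -109 + u
N = -1/30837 (N = 1/((-109 - 298) - 30430) = 1/(-407 - 30430) = 1/(-30837) = -1/30837 ≈ -3.2429e-5)
1/(l(274) + N) = 1/((1/226)*274 - 1/30837) = 1/(137/113 - 1/30837) = 1/(4224556/3484581) = 3484581/4224556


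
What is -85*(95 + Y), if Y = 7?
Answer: -8670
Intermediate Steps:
-85*(95 + Y) = -85*(95 + 7) = -85*102 = -8670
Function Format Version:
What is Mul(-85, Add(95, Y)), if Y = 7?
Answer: -8670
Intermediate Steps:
Mul(-85, Add(95, Y)) = Mul(-85, Add(95, 7)) = Mul(-85, 102) = -8670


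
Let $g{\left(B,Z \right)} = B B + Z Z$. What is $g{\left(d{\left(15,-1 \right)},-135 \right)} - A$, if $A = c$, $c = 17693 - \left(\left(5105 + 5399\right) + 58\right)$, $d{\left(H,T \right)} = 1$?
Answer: $11095$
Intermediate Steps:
$c = 7131$ ($c = 17693 - \left(10504 + 58\right) = 17693 - 10562 = 7131$)
$g{\left(B,Z \right)} = B^{2} + Z^{2}$
$A = 7131$
$g{\left(d{\left(15,-1 \right)},-135 \right)} - A = \left(1^{2} + \left(-135\right)^{2}\right) - 7131 = \left(1 + 18225\right) - 7131 = 18226 - 7131 = 11095$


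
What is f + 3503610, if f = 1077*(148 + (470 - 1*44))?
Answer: 4121808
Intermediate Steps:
f = 618198 (f = 1077*(148 + (470 - 44)) = 1077*(148 + 426) = 1077*574 = 618198)
f + 3503610 = 618198 + 3503610 = 4121808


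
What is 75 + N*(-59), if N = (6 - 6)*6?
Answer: 75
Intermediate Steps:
N = 0 (N = 0*6 = 0)
75 + N*(-59) = 75 + 0*(-59) = 75 + 0 = 75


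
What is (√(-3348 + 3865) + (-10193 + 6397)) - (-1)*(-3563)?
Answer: -7359 + √517 ≈ -7336.3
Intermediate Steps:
(√(-3348 + 3865) + (-10193 + 6397)) - (-1)*(-3563) = (√517 - 3796) - 1*3563 = (-3796 + √517) - 3563 = -7359 + √517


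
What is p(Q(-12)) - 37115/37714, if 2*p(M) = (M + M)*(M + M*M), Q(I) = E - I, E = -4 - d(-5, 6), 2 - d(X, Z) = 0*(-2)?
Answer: 9466813/37714 ≈ 251.02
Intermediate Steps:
d(X, Z) = 2 (d(X, Z) = 2 - 0*(-2) = 2 - 1*0 = 2 + 0 = 2)
E = -6 (E = -4 - 1*2 = -4 - 2 = -6)
Q(I) = -6 - I
p(M) = M*(M + M²) (p(M) = ((M + M)*(M + M*M))/2 = ((2*M)*(M + M²))/2 = (2*M*(M + M²))/2 = M*(M + M²))
p(Q(-12)) - 37115/37714 = (-6 - 1*(-12))²*(1 + (-6 - 1*(-12))) - 37115/37714 = (-6 + 12)²*(1 + (-6 + 12)) - 37115*1/37714 = 6²*(1 + 6) - 37115/37714 = 36*7 - 37115/37714 = 252 - 37115/37714 = 9466813/37714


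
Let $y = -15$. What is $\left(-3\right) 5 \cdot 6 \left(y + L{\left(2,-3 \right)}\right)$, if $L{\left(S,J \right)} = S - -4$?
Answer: $810$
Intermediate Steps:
$L{\left(S,J \right)} = 4 + S$ ($L{\left(S,J \right)} = S + 4 = 4 + S$)
$\left(-3\right) 5 \cdot 6 \left(y + L{\left(2,-3 \right)}\right) = \left(-3\right) 5 \cdot 6 \left(-15 + \left(4 + 2\right)\right) = \left(-15\right) 6 \left(-15 + 6\right) = \left(-90\right) \left(-9\right) = 810$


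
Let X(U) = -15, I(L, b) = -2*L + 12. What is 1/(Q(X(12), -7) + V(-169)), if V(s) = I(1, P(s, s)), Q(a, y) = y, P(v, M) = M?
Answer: ⅓ ≈ 0.33333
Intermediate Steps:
I(L, b) = 12 - 2*L
V(s) = 10 (V(s) = 12 - 2*1 = 12 - 2 = 10)
1/(Q(X(12), -7) + V(-169)) = 1/(-7 + 10) = 1/3 = ⅓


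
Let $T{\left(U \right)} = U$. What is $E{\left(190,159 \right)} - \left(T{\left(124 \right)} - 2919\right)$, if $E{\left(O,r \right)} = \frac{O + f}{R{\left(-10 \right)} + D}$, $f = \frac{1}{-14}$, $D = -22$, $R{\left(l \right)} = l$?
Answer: $\frac{1249501}{448} \approx 2789.1$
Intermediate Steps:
$f = - \frac{1}{14} \approx -0.071429$
$E{\left(O,r \right)} = \frac{1}{448} - \frac{O}{32}$ ($E{\left(O,r \right)} = \frac{O - \frac{1}{14}}{-10 - 22} = \frac{- \frac{1}{14} + O}{-32} = \left(- \frac{1}{14} + O\right) \left(- \frac{1}{32}\right) = \frac{1}{448} - \frac{O}{32}$)
$E{\left(190,159 \right)} - \left(T{\left(124 \right)} - 2919\right) = \left(\frac{1}{448} - \frac{95}{16}\right) - \left(124 - 2919\right) = \left(\frac{1}{448} - \frac{95}{16}\right) - -2795 = - \frac{2659}{448} + 2795 = \frac{1249501}{448}$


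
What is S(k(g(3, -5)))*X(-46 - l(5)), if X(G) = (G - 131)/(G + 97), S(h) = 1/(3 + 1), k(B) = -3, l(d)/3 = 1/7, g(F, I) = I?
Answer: -207/236 ≈ -0.87712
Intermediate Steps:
l(d) = 3/7
S(h) = ¼ (S(h) = 1/4 = ¼)
X(G) = (-131 + G)/(97 + G)
S(k(g(3, -5)))*X(-46 - l(5)) = ((-131 + (-46 - 1*3/7))/(97 + (-46 - 1*3/7)))/4 = ((-131 + (-46 - 3/7))/(97 + (-46 - 3/7)))/4 = ((-131 - 325/7)/(97 - 325/7))/4 = (-1242/7/(354/7))/4 = ((7/354)*(-1242/7))/4 = (¼)*(-207/59) = -207/236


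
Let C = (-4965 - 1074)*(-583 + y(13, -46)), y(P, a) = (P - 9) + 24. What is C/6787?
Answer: 304695/617 ≈ 493.83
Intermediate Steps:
y(P, a) = 15 + P (y(P, a) = (-9 + P) + 24 = 15 + P)
C = 3351645 (C = (-4965 - 1074)*(-583 + (15 + 13)) = -6039*(-583 + 28) = -6039*(-555) = 3351645)
C/6787 = 3351645/6787 = 3351645*(1/6787) = 304695/617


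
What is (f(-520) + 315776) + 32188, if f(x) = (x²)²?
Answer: 73116507964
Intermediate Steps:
f(x) = x⁴
(f(-520) + 315776) + 32188 = ((-520)⁴ + 315776) + 32188 = (73116160000 + 315776) + 32188 = 73116475776 + 32188 = 73116507964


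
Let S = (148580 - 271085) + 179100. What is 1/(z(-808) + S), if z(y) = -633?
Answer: 1/55962 ≈ 1.7869e-5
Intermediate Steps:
S = 56595 (S = -122505 + 179100 = 56595)
1/(z(-808) + S) = 1/(-633 + 56595) = 1/55962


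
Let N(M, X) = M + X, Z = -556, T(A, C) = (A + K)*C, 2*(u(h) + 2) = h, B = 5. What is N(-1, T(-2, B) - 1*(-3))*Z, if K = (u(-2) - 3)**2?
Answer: -95632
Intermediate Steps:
u(h) = -2 + h/2
K = 36 (K = ((-2 + (1/2)*(-2)) - 3)**2 = ((-2 - 1) - 3)**2 = (-3 - 3)**2 = (-6)**2 = 36)
T(A, C) = C*(36 + A) (T(A, C) = (A + 36)*C = (36 + A)*C = C*(36 + A))
N(-1, T(-2, B) - 1*(-3))*Z = (-1 + (5*(36 - 2) - 1*(-3)))*(-556) = (-1 + (5*34 + 3))*(-556) = (-1 + (170 + 3))*(-556) = (-1 + 173)*(-556) = 172*(-556) = -95632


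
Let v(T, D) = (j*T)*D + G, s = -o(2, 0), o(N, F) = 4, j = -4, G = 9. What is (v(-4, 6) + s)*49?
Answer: 4949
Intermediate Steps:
s = -4 (s = -1*4 = -4)
v(T, D) = 9 - 4*D*T (v(T, D) = (-4*T)*D + 9 = -4*D*T + 9 = 9 - 4*D*T)
(v(-4, 6) + s)*49 = ((9 - 4*6*(-4)) - 4)*49 = ((9 + 96) - 4)*49 = (105 - 4)*49 = 101*49 = 4949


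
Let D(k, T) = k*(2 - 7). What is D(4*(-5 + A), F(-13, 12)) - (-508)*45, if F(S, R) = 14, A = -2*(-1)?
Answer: 22920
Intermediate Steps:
A = 2
D(k, T) = -5*k (D(k, T) = k*(-5) = -5*k)
D(4*(-5 + A), F(-13, 12)) - (-508)*45 = -20*(-5 + 2) - (-508)*45 = -20*(-3) - 1*(-22860) = -5*(-12) + 22860 = 60 + 22860 = 22920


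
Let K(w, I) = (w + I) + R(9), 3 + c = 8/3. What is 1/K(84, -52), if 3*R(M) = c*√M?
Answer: 3/95 ≈ 0.031579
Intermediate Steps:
c = -⅓ (c = -3 + 8/3 = -⅓ ≈ -0.33333)
R(M) = -√M/9 (R(M) = (-√M/3)/3 = -√M/9)
K(w, I) = -⅓ + I + w (K(w, I) = (w + I) - √9/9 = (I + w) - ⅑*3 = (I + w) - ⅓ = -⅓ + I + w)
1/K(84, -52) = 1/(-⅓ - 52 + 84) = 1/(95/3) = 3/95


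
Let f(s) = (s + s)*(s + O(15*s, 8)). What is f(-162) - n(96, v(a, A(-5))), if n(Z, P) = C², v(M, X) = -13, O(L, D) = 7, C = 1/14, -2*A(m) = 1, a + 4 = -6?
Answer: 9843119/196 ≈ 50220.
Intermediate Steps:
a = -10 (a = -4 - 6 = -10)
A(m) = -½ (A(m) = -½*1 = -½)
C = 1/14 ≈ 0.071429
n(Z, P) = 1/196 (n(Z, P) = (1/14)² = 1/196)
f(s) = 2*s*(7 + s) (f(s) = (s + s)*(s + 7) = (2*s)*(7 + s) = 2*s*(7 + s))
f(-162) - n(96, v(a, A(-5))) = 2*(-162)*(7 - 162) - 1*1/196 = 2*(-162)*(-155) - 1/196 = 50220 - 1/196 = 9843119/196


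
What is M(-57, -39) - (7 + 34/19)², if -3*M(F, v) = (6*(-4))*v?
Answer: -140521/361 ≈ -389.25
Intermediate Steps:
M(F, v) = 8*v (M(F, v) = -6*(-4)*v/3 = -(-8)*v = 8*v)
M(-57, -39) - (7 + 34/19)² = 8*(-39) - (7 + 34/19)² = -312 - (7 + 34*(1/19))² = -312 - (7 + 34/19)² = -312 - (167/19)² = -312 - 1*27889/361 = -312 - 27889/361 = -140521/361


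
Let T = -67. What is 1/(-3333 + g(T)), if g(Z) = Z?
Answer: -1/3400 ≈ -0.00029412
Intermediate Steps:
1/(-3333 + g(T)) = 1/(-3333 - 67) = 1/(-3400) = -1/3400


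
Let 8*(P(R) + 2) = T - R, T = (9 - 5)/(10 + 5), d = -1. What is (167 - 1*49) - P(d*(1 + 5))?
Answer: 7153/60 ≈ 119.22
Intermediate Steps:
T = 4/15 ≈ 0.26667
P(R) = -59/30 - R/8 (P(R) = -2 + (4/15 - R)/8 = -2 + (1/30 - R/8) = -59/30 - R/8)
(167 - 1*49) - P(d*(1 + 5)) = (167 - 1*49) - (-59/30 - (-1)*(1 + 5)/8) = (167 - 49) - (-59/30 - (-1)*6/8) = 118 - (-59/30 - 1/8*(-6)) = 118 - (-59/30 + 3/4) = 118 - 1*(-73/60) = 118 + 73/60 = 7153/60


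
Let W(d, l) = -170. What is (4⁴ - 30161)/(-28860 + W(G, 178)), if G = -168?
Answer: 5981/5806 ≈ 1.0301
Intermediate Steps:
(4⁴ - 30161)/(-28860 + W(G, 178)) = (4⁴ - 30161)/(-28860 - 170) = (256 - 30161)/(-29030) = -29905*(-1/29030) = 5981/5806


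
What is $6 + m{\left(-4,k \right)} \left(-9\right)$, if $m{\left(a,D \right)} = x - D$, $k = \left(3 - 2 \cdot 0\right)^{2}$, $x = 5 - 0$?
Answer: $42$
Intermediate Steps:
$x = 5$ ($x = 5 + 0 = 5$)
$k = 9$ ($k = \left(3 - 0\right)^{2} = \left(3 + 0\right)^{2} = 3^{2} = 9$)
$m{\left(a,D \right)} = 5 - D$
$6 + m{\left(-4,k \right)} \left(-9\right) = 6 + \left(5 - 9\right) \left(-9\right) = 6 - -36 = 6 + 36 = 42$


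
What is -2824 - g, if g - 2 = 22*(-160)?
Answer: 694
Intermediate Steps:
g = -3518 (g = 2 + 22*(-160) = 2 - 3520 = -3518)
-2824 - g = -2824 - 1*(-3518) = -2824 + 3518 = 694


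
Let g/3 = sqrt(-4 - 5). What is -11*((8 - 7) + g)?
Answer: -11 - 99*I ≈ -11.0 - 99.0*I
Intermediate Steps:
g = 9*I (g = 3*sqrt(-4 - 5) = 3*sqrt(-9) = 3*(3*I) = 9*I ≈ 9.0*I)
-11*((8 - 7) + g) = -11*((8 - 7) + 9*I) = -11*(1 + 9*I) = -11 - 99*I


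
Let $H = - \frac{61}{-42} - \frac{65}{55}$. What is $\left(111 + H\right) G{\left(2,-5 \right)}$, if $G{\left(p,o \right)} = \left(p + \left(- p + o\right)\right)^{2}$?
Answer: $\frac{1285175}{462} \approx 2781.8$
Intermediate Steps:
$H = \frac{125}{462}$ ($H = \left(-61\right) \left(- \frac{1}{42}\right) - \frac{13}{11} = \frac{61}{42} - \frac{13}{11} = \frac{125}{462} \approx 0.27056$)
$G{\left(p,o \right)} = o^{2}$ ($G{\left(p,o \right)} = \left(p + \left(o - p\right)\right)^{2} = o^{2}$)
$\left(111 + H\right) G{\left(2,-5 \right)} = \left(111 + \frac{125}{462}\right) \left(-5\right)^{2} = \frac{51407}{462} \cdot 25 = \frac{1285175}{462}$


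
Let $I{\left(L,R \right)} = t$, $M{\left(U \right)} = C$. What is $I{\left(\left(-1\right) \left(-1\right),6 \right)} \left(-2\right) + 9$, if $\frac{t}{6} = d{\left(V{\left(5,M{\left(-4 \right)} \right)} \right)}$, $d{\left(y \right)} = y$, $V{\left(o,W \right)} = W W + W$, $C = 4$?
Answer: $-231$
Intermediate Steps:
$M{\left(U \right)} = 4$
$V{\left(o,W \right)} = W + W^{2}$ ($V{\left(o,W \right)} = W^{2} + W = W + W^{2}$)
$t = 120$ ($t = 6 \cdot 4 \left(1 + 4\right) = 6 \cdot 4 \cdot 5 = 6 \cdot 20 = 120$)
$I{\left(L,R \right)} = 120$
$I{\left(\left(-1\right) \left(-1\right),6 \right)} \left(-2\right) + 9 = 120 \left(-2\right) + 9 = -240 + 9 = -231$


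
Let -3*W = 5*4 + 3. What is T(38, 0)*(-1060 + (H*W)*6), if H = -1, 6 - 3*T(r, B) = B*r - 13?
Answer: -6422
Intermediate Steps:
T(r, B) = 19/3 - B*r/3 (T(r, B) = 2 - (B*r - 13)/3 = 2 - (-13 + B*r)/3 = 2 + (13/3 - B*r/3) = 19/3 - B*r/3)
W = -23/3 (W = -(5*4 + 3)/3 = -(20 + 3)/3 = -⅓*23 = -23/3 ≈ -7.6667)
T(38, 0)*(-1060 + (H*W)*6) = (19/3 - ⅓*0*38)*(-1060 - 1*(-23/3)*6) = (19/3 + 0)*(-1060 + (23/3)*6) = 19*(-1060 + 46)/3 = (19/3)*(-1014) = -6422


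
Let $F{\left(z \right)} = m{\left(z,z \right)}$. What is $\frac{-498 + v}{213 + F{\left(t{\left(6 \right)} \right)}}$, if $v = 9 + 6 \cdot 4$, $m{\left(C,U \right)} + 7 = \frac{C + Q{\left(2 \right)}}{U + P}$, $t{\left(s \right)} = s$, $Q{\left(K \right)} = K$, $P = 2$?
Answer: $- \frac{155}{69} \approx -2.2464$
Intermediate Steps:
$m{\left(C,U \right)} = -7 + \frac{2 + C}{2 + U}$ ($m{\left(C,U \right)} = -7 + \frac{C + 2}{U + 2} = -7 + \frac{2 + C}{2 + U}$)
$F{\left(z \right)} = \frac{-12 - 6 z}{2 + z}$ ($F{\left(z \right)} = \frac{-12 + z - 7 z}{2 + z} = \frac{-12 - 6 z}{2 + z}$)
$v = 33$ ($v = 9 + 24 = 33$)
$\frac{-498 + v}{213 + F{\left(t{\left(6 \right)} \right)}} = \frac{-498 + 33}{213 - 6} = - \frac{465}{207} = \left(-465\right) \frac{1}{207} = - \frac{155}{69}$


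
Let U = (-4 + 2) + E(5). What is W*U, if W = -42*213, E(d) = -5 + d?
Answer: 17892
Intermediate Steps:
U = -2 (U = (-4 + 2) + (-5 + 5) = -2 + 0 = -2)
W = -8946
W*U = -8946*(-2) = 17892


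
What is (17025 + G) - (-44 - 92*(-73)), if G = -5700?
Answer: 4653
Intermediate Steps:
(17025 + G) - (-44 - 92*(-73)) = (17025 - 5700) - (-44 - 92*(-73)) = 11325 - (-44 + 6716) = 11325 - 1*6672 = 11325 - 6672 = 4653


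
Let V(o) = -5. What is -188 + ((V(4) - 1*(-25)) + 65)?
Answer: -103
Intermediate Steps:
-188 + ((V(4) - 1*(-25)) + 65) = -188 + ((-5 - 1*(-25)) + 65) = -188 + ((-5 + 25) + 65) = -188 + (20 + 65) = -188 + 85 = -103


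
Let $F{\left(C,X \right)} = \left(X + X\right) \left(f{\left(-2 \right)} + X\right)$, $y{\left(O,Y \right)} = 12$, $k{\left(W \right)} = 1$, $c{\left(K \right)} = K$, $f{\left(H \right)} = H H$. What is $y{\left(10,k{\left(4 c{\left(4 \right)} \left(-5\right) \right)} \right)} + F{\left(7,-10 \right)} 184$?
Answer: $22092$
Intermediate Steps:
$f{\left(H \right)} = H^{2}$
$F{\left(C,X \right)} = 2 X \left(4 + X\right)$ ($F{\left(C,X \right)} = \left(X + X\right) \left(\left(-2\right)^{2} + X\right) = 2 X \left(4 + X\right)$)
$y{\left(10,k{\left(4 c{\left(4 \right)} \left(-5\right) \right)} \right)} + F{\left(7,-10 \right)} 184 = 12 + 2 \left(-10\right) \left(4 - 10\right) 184 = 12 + 2 \left(-10\right) \left(-6\right) 184 = 12 + 120 \cdot 184 = 12 + 22080 = 22092$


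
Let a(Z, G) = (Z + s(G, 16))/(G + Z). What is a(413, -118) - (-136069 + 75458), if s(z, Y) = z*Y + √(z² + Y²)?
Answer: 60606 + 2*√3545/295 ≈ 60606.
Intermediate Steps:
s(z, Y) = √(Y² + z²) + Y*z (s(z, Y) = Y*z + √(Y² + z²) = √(Y² + z²) + Y*z)
a(Z, G) = (Z + √(256 + G²) + 16*G)/(G + Z) (a(Z, G) = (Z + (√(16² + G²) + 16*G))/(G + Z) = (Z + (√(256 + G²) + 16*G))/(G + Z) = (Z + √(256 + G²) + 16*G)/(G + Z))
a(413, -118) - (-136069 + 75458) = (413 + √(256 + (-118)²) + 16*(-118))/(-118 + 413) - (-136069 + 75458) = (413 + √(256 + 13924) - 1888)/295 - 1*(-60611) = (413 + √14180 - 1888)/295 + 60611 = (413 + 2*√3545 - 1888)/295 + 60611 = (-1475 + 2*√3545)/295 + 60611 = (-5 + 2*√3545/295) + 60611 = 60606 + 2*√3545/295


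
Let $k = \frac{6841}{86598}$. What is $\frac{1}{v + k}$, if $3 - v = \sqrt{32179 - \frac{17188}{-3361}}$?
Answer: $- \frac{77605684030530}{810957039725799203} - \frac{7499213604 \sqrt{363562082327}}{810957039725799203} \approx -0.0056715$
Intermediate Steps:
$v = 3 - \frac{\sqrt{363562082327}}{3361}$ ($v = 3 - \sqrt{32179 - \frac{17188}{-3361}} = 3 - \sqrt{32179 - - \frac{17188}{3361}} = 3 - \sqrt{32179 + \frac{17188}{3361}} = 3 - \sqrt{\frac{108170807}{3361}} = 3 - \frac{\sqrt{363562082327}}{3361} \approx -176.4$)
$k = \frac{6841}{86598}$ ($k = 6841 \cdot \frac{1}{86598} = \frac{6841}{86598} \approx 0.078997$)
$\frac{1}{v + k} = \frac{1}{\left(3 - \frac{\sqrt{363562082327}}{3361}\right) + \frac{6841}{86598}} = \frac{1}{\frac{266635}{86598} - \frac{\sqrt{363562082327}}{3361}}$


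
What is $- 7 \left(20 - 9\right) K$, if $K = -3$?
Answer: $231$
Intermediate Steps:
$- 7 \left(20 - 9\right) K = - 7 \left(20 - 9\right) \left(-3\right) = \left(-7\right) 11 \left(-3\right) = \left(-77\right) \left(-3\right) = 231$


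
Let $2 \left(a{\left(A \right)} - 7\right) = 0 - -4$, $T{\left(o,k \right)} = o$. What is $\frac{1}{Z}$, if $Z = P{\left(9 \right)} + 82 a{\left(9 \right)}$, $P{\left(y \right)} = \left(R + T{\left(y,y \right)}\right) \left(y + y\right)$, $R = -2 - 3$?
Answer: $\frac{1}{810} \approx 0.0012346$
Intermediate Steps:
$R = -5$
$P{\left(y \right)} = 2 y \left(-5 + y\right)$ ($P{\left(y \right)} = \left(-5 + y\right) \left(y + y\right) = \left(-5 + y\right) 2 y = 2 y \left(-5 + y\right)$)
$a{\left(A \right)} = 9$ ($a{\left(A \right)} = 7 + \frac{0 - -4}{2} = 7 + \frac{0 + 4}{2} = 7 + \frac{1}{2} \cdot 4 = 7 + 2 = 9$)
$Z = 810$ ($Z = 2 \cdot 9 \left(-5 + 9\right) + 82 \cdot 9 = 2 \cdot 9 \cdot 4 + 738 = 72 + 738 = 810$)
$\frac{1}{Z} = \frac{1}{810}$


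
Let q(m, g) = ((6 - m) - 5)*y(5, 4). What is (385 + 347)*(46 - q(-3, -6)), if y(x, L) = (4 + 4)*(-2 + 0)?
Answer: 80520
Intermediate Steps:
y(x, L) = -16 (y(x, L) = 8*(-2) = -16)
q(m, g) = -16 + 16*m (q(m, g) = ((6 - m) - 5)*(-16) = (1 - m)*(-16) = -16 + 16*m)
(385 + 347)*(46 - q(-3, -6)) = (385 + 347)*(46 - (-16 + 16*(-3))) = 732*(46 - (-16 - 48)) = 732*(46 - 1*(-64)) = 732*(46 + 64) = 732*110 = 80520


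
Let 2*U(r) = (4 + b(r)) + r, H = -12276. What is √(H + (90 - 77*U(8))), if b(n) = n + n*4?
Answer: 2*I*√3547 ≈ 119.11*I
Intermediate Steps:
b(n) = 5*n (b(n) = n + 4*n = 5*n)
U(r) = 2 + 3*r (U(r) = ((4 + 5*r) + r)/2 = (4 + 6*r)/2 = 2 + 3*r)
√(H + (90 - 77*U(8))) = √(-12276 + (90 - 77*(2 + 3*8))) = √(-12276 + (90 - 77*(2 + 24))) = √(-12276 + (90 - 77*26)) = √(-12276 + (90 - 2002)) = √(-12276 - 1912) = √(-14188) = 2*I*√3547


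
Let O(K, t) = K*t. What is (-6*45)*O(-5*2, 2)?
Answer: 5400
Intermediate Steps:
(-6*45)*O(-5*2, 2) = (-6*45)*(-5*2*2) = -(-2700)*2 = -270*(-20) = 5400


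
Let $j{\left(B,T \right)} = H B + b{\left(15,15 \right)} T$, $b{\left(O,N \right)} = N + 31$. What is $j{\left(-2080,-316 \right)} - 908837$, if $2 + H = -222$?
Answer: $-457453$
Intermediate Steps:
$b{\left(O,N \right)} = 31 + N$
$H = -224$ ($H = -2 - 222 = -224$)
$j{\left(B,T \right)} = - 224 B + 46 T$ ($j{\left(B,T \right)} = - 224 B + \left(31 + 15\right) T = - 224 B + 46 T$)
$j{\left(-2080,-316 \right)} - 908837 = \left(\left(-224\right) \left(-2080\right) + 46 \left(-316\right)\right) - 908837 = \left(465920 - 14536\right) - 908837 = 451384 - 908837 = -457453$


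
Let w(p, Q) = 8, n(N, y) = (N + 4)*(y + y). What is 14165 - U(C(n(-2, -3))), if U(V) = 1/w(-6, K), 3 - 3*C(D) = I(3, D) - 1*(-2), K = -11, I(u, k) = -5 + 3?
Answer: 113319/8 ≈ 14165.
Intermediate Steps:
I(u, k) = -2
n(N, y) = 2*y*(4 + N) (n(N, y) = (4 + N)*(2*y) = 2*y*(4 + N))
C(D) = 1 (C(D) = 1 - (-2 - 1*(-2))/3 = 1 - (-2 + 2)/3 = 1 - 1/3*0 = 1 + 0 = 1)
U(V) = 1/8
14165 - U(C(n(-2, -3))) = 14165 - 1*1/8 = 14165 - 1/8 = 113319/8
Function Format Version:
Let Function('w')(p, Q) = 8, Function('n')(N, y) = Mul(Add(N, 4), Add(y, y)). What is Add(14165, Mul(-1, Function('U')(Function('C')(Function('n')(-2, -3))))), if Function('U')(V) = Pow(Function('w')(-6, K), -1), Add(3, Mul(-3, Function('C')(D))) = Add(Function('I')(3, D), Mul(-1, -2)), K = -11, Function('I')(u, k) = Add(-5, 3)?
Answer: Rational(113319, 8) ≈ 14165.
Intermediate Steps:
Function('I')(u, k) = -2
Function('n')(N, y) = Mul(2, y, Add(4, N)) (Function('n')(N, y) = Mul(Add(4, N), Mul(2, y)) = Mul(2, y, Add(4, N)))
Function('C')(D) = 1 (Function('C')(D) = Add(1, Mul(Rational(-1, 3), Add(-2, Mul(-1, -2)))) = Add(1, Mul(Rational(-1, 3), Add(-2, 2))) = Add(1, Mul(Rational(-1, 3), 0)) = Add(1, 0) = 1)
Function('U')(V) = Rational(1, 8) (Function('U')(V) = Pow(8, -1) = Rational(1, 8))
Add(14165, Mul(-1, Function('U')(Function('C')(Function('n')(-2, -3))))) = Add(14165, Mul(-1, Rational(1, 8))) = Add(14165, Rational(-1, 8)) = Rational(113319, 8)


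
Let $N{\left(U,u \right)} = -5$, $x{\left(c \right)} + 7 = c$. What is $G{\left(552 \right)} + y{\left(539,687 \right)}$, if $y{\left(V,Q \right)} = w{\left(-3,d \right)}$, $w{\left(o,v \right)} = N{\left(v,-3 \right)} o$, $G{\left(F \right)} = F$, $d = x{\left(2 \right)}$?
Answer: $567$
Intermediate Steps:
$x{\left(c \right)} = -7 + c$
$d = -5$ ($d = -7 + 2 = -5$)
$w{\left(o,v \right)} = - 5 o$
$y{\left(V,Q \right)} = 15$ ($y{\left(V,Q \right)} = \left(-5\right) \left(-3\right) = 15$)
$G{\left(552 \right)} + y{\left(539,687 \right)} = 552 + 15 = 567$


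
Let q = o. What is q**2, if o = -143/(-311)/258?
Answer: 20449/6438136644 ≈ 3.1762e-6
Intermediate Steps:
o = 143/80238 (o = -143*(-1/311)*(1/258) = (143/311)*(1/258) = 143/80238 ≈ 0.0017822)
q = 143/80238 ≈ 0.0017822
q**2 = (143/80238)**2 = 20449/6438136644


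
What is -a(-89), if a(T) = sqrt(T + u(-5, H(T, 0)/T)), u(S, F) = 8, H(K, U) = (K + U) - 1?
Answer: -9*I ≈ -9.0*I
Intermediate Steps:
H(K, U) = -1 + K + U
a(T) = sqrt(8 + T) (a(T) = sqrt(T + 8) = sqrt(8 + T))
-a(-89) = -sqrt(8 - 89) = -sqrt(-81) = -9*I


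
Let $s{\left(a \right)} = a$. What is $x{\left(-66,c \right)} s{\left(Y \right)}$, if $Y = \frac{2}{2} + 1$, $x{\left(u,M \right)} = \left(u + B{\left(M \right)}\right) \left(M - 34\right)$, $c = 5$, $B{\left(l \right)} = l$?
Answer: $3538$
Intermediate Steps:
$x{\left(u,M \right)} = \left(-34 + M\right) \left(M + u\right)$ ($x{\left(u,M \right)} = \left(u + M\right) \left(M - 34\right) = \left(M + u\right) \left(-34 + M\right) = \left(-34 + M\right) \left(M + u\right)$)
$Y = 2$ ($Y = 2 \cdot \frac{1}{2} + 1 = 1 + 1 = 2$)
$x{\left(-66,c \right)} s{\left(Y \right)} = \left(5^{2} - 170 - -2244 + 5 \left(-66\right)\right) 2 = \left(25 - 170 + 2244 - 330\right) 2 = 1769 \cdot 2 = 3538$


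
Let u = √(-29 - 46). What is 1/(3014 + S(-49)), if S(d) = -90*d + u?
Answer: 7424/55115851 - 5*I*√3/55115851 ≈ 0.0001347 - 1.5713e-7*I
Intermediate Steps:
u = 5*I*√3 (u = √(-75) = 5*I*√3 ≈ 8.6602*I)
S(d) = -90*d + 5*I*√3
1/(3014 + S(-49)) = 1/(3014 + (-90*(-49) + 5*I*√3)) = 1/(3014 + (4410 + 5*I*√3)) = 1/(7424 + 5*I*√3)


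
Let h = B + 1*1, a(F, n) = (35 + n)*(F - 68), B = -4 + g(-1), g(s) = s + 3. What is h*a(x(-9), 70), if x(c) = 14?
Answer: 5670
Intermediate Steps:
g(s) = 3 + s
B = -2 (B = -4 + (3 - 1) = -4 + 2 = -2)
a(F, n) = (-68 + F)*(35 + n) (a(F, n) = (35 + n)*(-68 + F) = (-68 + F)*(35 + n))
h = -1 (h = -2 + 1*1 = -2 + 1 = -1)
h*a(x(-9), 70) = -(-2380 - 68*70 + 35*14 + 14*70) = -(-2380 - 4760 + 490 + 980) = -1*(-5670) = 5670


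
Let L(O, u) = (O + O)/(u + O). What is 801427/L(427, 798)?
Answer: 140249725/122 ≈ 1.1496e+6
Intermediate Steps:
L(O, u) = 2*O/(O + u) (L(O, u) = (2*O)/(O + u) = 2*O/(O + u))
801427/L(427, 798) = 801427/((2*427/(427 + 798))) = 801427/((2*427/1225)) = 801427/((2*427*(1/1225))) = 801427/(122/175) = 801427*(175/122) = 140249725/122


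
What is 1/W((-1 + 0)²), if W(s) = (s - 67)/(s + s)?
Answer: -1/33 ≈ -0.030303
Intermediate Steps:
W(s) = (-67 + s)/(2*s) (W(s) = (-67 + s)/((2*s)) = (-67 + s)*(1/(2*s)) = (-67 + s)/(2*s))
1/W((-1 + 0)²) = 1/((-67 + (-1 + 0)²)/(2*((-1 + 0)²))) = 1/((-67 + (-1)²)/(2*((-1)²))) = 1/((½)*(-67 + 1)/1) = 1/((½)*1*(-66)) = 1/(-33) = -1/33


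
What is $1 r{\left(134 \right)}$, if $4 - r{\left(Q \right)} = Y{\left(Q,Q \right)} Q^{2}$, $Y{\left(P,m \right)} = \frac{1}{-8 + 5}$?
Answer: $\frac{17968}{3} \approx 5989.3$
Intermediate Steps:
$Y{\left(P,m \right)} = - \frac{1}{3}$ ($Y{\left(P,m \right)} = \frac{1}{-3} = - \frac{1}{3}$)
$r{\left(Q \right)} = 4 + \frac{Q^{2}}{3}$ ($r{\left(Q \right)} = 4 - - \frac{Q^{2}}{3} = 4 + \frac{Q^{2}}{3}$)
$1 r{\left(134 \right)} = 1 \left(4 + \frac{134^{2}}{3}\right) = 1 \left(4 + \frac{1}{3} \cdot 17956\right) = 1 \left(4 + \frac{17956}{3}\right) = 1 \cdot \frac{17968}{3} = \frac{17968}{3}$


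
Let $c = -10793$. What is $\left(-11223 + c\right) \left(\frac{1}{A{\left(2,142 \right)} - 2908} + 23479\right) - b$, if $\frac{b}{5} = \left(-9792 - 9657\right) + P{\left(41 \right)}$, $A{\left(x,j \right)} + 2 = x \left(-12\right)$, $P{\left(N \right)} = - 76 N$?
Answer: $- \frac{758146819805}{1467} \approx -5.168 \cdot 10^{8}$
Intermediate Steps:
$A{\left(x,j \right)} = -2 - 12 x$ ($A{\left(x,j \right)} = -2 + x \left(-12\right) = -2 - 12 x$)
$b = -112825$ ($b = 5 \left(\left(-9792 - 9657\right) - 3116\right) = 5 \left(-19449 - 3116\right) = 5 \left(-22565\right) = -112825$)
$\left(-11223 + c\right) \left(\frac{1}{A{\left(2,142 \right)} - 2908} + 23479\right) - b = \left(-11223 - 10793\right) \left(\frac{1}{\left(-2 - 24\right) - 2908} + 23479\right) - -112825 = - 22016 \left(\frac{1}{\left(-2 - 24\right) - 2908} + 23479\right) + 112825 = - 22016 \left(\frac{1}{-26 - 2908} + 23479\right) + 112825 = - 22016 \left(\frac{1}{-2934} + 23479\right) + 112825 = - 22016 \left(- \frac{1}{2934} + 23479\right) + 112825 = \left(-22016\right) \frac{68887385}{2934} + 112825 = - \frac{758312334080}{1467} + 112825 = - \frac{758146819805}{1467}$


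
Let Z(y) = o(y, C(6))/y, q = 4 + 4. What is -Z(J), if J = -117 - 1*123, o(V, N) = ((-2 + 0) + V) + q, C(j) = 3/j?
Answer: -39/40 ≈ -0.97500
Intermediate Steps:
q = 8
o(V, N) = 6 + V (o(V, N) = ((-2 + 0) + V) + 8 = (-2 + V) + 8 = 6 + V)
J = -240 (J = -117 - 123 = -240)
Z(y) = (6 + y)/y
-Z(J) = -(6 - 240)/(-240) = -(-1)*(-234)/240 = -1*39/40 = -39/40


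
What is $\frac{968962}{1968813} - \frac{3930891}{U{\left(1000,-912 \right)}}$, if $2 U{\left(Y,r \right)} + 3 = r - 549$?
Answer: $\frac{2579966194189}{480390372} \approx 5370.6$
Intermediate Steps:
$U{\left(Y,r \right)} = -276 + \frac{r}{2}$ ($U{\left(Y,r \right)} = - \frac{3}{2} + \frac{r - 549}{2} = - \frac{3}{2} + \frac{-549 + r}{2} = - \frac{3}{2} + \left(- \frac{549}{2} + \frac{r}{2}\right) = -276 + \frac{r}{2}$)
$\frac{968962}{1968813} - \frac{3930891}{U{\left(1000,-912 \right)}} = \frac{968962}{1968813} - \frac{3930891}{-276 + \frac{1}{2} \left(-912\right)} = 968962 \cdot \frac{1}{1968813} - \frac{3930891}{-276 - 456} = \frac{968962}{1968813} - \frac{3930891}{-732} = \frac{968962}{1968813} - - \frac{1310297}{244} = \frac{968962}{1968813} + \frac{1310297}{244} = \frac{2579966194189}{480390372}$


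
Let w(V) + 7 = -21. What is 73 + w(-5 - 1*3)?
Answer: 45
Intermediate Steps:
w(V) = -28 (w(V) = -7 - 21 = -28)
73 + w(-5 - 1*3) = 73 - 28 = 45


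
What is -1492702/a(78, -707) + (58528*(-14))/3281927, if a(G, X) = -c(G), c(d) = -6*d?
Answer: -2449661236105/767970918 ≈ -3189.8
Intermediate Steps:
a(G, X) = 6*G (a(G, X) = -(-6)*G = 6*G)
-1492702/a(78, -707) + (58528*(-14))/3281927 = -1492702/(6*78) + (58528*(-14))/3281927 = -1492702/468 - 819392*1/3281927 = -1492702*1/468 - 819392/3281927 = -746351/234 - 819392/3281927 = -2449661236105/767970918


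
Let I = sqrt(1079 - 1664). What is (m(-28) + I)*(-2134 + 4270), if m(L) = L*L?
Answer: 1674624 + 6408*I*sqrt(65) ≈ 1.6746e+6 + 51663.0*I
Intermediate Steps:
m(L) = L**2
I = 3*I*sqrt(65) (I = sqrt(-585) = 3*I*sqrt(65) ≈ 24.187*I)
(m(-28) + I)*(-2134 + 4270) = ((-28)**2 + 3*I*sqrt(65))*(-2134 + 4270) = (784 + 3*I*sqrt(65))*2136 = 1674624 + 6408*I*sqrt(65)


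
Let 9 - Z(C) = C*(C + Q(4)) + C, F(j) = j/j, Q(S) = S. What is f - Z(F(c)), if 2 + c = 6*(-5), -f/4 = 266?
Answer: -1067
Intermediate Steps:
f = -1064 (f = -4*266 = -1064)
c = -32 (c = -2 + 6*(-5) = -2 - 30 = -32)
F(j) = 1
Z(C) = 9 - C - C*(4 + C) (Z(C) = 9 - (C*(C + 4) + C) = 9 - (C*(4 + C) + C) = 9 - (C + C*(4 + C)) = 9 + (-C - C*(4 + C)) = 9 - C - C*(4 + C))
f - Z(F(c)) = -1064 - (9 - 1*1² - 5*1) = -1064 - (9 - 1*1 - 5) = -1064 - (9 - 1 - 5) = -1064 - 1*3 = -1064 - 3 = -1067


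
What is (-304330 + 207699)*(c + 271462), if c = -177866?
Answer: -9044275076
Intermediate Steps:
(-304330 + 207699)*(c + 271462) = (-304330 + 207699)*(-177866 + 271462) = -96631*93596 = -9044275076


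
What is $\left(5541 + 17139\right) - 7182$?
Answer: $15498$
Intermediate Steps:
$\left(5541 + 17139\right) - 7182 = 22680 - 7182 = 15498$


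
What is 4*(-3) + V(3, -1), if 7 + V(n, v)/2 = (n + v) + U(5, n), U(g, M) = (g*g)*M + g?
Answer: 138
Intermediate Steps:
U(g, M) = g + M*g² (U(g, M) = g²*M + g = M*g² + g = g + M*g²)
V(n, v) = -4 + 2*v + 52*n (V(n, v) = -14 + 2*((n + v) + 5*(1 + n*5)) = -14 + 2*((n + v) + 5*(1 + 5*n)) = -14 + 2*((n + v) + (5 + 25*n)) = -14 + 2*(5 + v + 26*n) = -14 + (10 + 2*v + 52*n) = -4 + 2*v + 52*n)
4*(-3) + V(3, -1) = 4*(-3) + (-4 + 2*(-1) + 52*3) = -12 + (-4 - 2 + 156) = -12 + 150 = 138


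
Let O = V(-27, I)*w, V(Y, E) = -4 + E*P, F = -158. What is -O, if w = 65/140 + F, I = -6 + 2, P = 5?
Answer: -26466/7 ≈ -3780.9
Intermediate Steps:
I = -4
V(Y, E) = -4 + 5*E (V(Y, E) = -4 + E*5 = -4 + 5*E)
w = -4411/28 (w = 65/140 - 158 = 65*(1/140) - 158 = 13/28 - 158 = -4411/28 ≈ -157.54)
O = 26466/7 (O = (-4 + 5*(-4))*(-4411/28) = (-4 - 20)*(-4411/28) = -24*(-4411/28) = 26466/7 ≈ 3780.9)
-O = -1*26466/7 = -26466/7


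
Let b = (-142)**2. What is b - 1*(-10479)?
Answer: 30643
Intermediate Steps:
b = 20164
b - 1*(-10479) = 20164 - 1*(-10479) = 20164 + 10479 = 30643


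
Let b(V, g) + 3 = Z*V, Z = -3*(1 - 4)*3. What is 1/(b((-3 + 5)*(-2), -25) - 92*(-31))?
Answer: 1/2741 ≈ 0.00036483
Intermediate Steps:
Z = 27 (Z = -3*(-3)*3 = 9*3 = 27)
b(V, g) = -3 + 27*V
1/(b((-3 + 5)*(-2), -25) - 92*(-31)) = 1/((-3 + 27*((-3 + 5)*(-2))) - 92*(-31)) = 1/((-3 + 27*(2*(-2))) + 2852) = 1/((-3 + 27*(-4)) + 2852) = 1/((-3 - 108) + 2852) = 1/(-111 + 2852) = 1/2741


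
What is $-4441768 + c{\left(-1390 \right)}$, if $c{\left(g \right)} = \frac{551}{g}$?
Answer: $- \frac{6174058071}{1390} \approx -4.4418 \cdot 10^{6}$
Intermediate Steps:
$-4441768 + c{\left(-1390 \right)} = -4441768 + \frac{551}{-1390} = -4441768 + 551 \left(- \frac{1}{1390}\right) = -4441768 - \frac{551}{1390} = - \frac{6174058071}{1390}$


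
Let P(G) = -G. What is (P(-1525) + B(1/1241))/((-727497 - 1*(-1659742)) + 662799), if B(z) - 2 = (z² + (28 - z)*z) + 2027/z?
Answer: 141983601/89974982 ≈ 1.5780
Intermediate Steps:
B(z) = 2 + z² + 2027/z + z*(28 - z) (B(z) = 2 + ((z² + (28 - z)*z) + 2027/z) = 2 + ((z² + z*(28 - z)) + 2027/z) = 2 + (z² + 2027/z + z*(28 - z)) = 2 + z² + 2027/z + z*(28 - z))
(P(-1525) + B(1/1241))/((-727497 - 1*(-1659742)) + 662799) = (-1*(-1525) + (2 + 28/1241 + 2027/(1/1241)))/((-727497 - 1*(-1659742)) + 662799) = (1525 + (2 + 28*(1/1241) + 2027/(1/1241)))/((-727497 + 1659742) + 662799) = (1525 + (2 + 28/1241 + 2027*1241))/(932245 + 662799) = (1525 + (2 + 28/1241 + 2515507))/1595044 = (1525 + 3121746697/1241)*(1/1595044) = (3123639222/1241)*(1/1595044) = 141983601/89974982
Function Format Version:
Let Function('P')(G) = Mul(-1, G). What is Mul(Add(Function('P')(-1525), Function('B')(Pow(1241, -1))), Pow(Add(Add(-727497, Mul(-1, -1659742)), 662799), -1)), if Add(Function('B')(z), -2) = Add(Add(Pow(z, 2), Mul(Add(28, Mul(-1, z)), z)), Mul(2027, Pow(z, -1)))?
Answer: Rational(141983601, 89974982) ≈ 1.5780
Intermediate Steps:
Function('B')(z) = Add(2, Pow(z, 2), Mul(2027, Pow(z, -1)), Mul(z, Add(28, Mul(-1, z)))) (Function('B')(z) = Add(2, Add(Add(Pow(z, 2), Mul(Add(28, Mul(-1, z)), z)), Mul(2027, Pow(z, -1)))) = Add(2, Add(Add(Pow(z, 2), Mul(z, Add(28, Mul(-1, z)))), Mul(2027, Pow(z, -1)))) = Add(2, Add(Pow(z, 2), Mul(2027, Pow(z, -1)), Mul(z, Add(28, Mul(-1, z))))) = Add(2, Pow(z, 2), Mul(2027, Pow(z, -1)), Mul(z, Add(28, Mul(-1, z)))))
Mul(Add(Function('P')(-1525), Function('B')(Pow(1241, -1))), Pow(Add(Add(-727497, Mul(-1, -1659742)), 662799), -1)) = Mul(Add(Mul(-1, -1525), Add(2, Mul(28, Pow(1241, -1)), Mul(2027, Pow(Pow(1241, -1), -1)))), Pow(Add(Add(-727497, Mul(-1, -1659742)), 662799), -1)) = Mul(Add(1525, Add(2, Mul(28, Rational(1, 1241)), Mul(2027, Pow(Rational(1, 1241), -1)))), Pow(Add(Add(-727497, 1659742), 662799), -1)) = Mul(Add(1525, Add(2, Rational(28, 1241), Mul(2027, 1241))), Pow(Add(932245, 662799), -1)) = Mul(Add(1525, Add(2, Rational(28, 1241), 2515507)), Pow(1595044, -1)) = Mul(Add(1525, Rational(3121746697, 1241)), Rational(1, 1595044)) = Mul(Rational(3123639222, 1241), Rational(1, 1595044)) = Rational(141983601, 89974982)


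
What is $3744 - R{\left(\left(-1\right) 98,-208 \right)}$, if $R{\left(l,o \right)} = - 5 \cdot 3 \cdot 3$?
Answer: $3789$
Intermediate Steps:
$R{\left(l,o \right)} = -45$ ($R{\left(l,o \right)} = \left(-5\right) 9 = -45$)
$3744 - R{\left(\left(-1\right) 98,-208 \right)} = 3744 - -45 = 3744 + 45 = 3789$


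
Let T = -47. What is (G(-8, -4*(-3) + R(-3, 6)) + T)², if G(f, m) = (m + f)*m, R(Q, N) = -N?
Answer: 3481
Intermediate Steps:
G(f, m) = m*(f + m) (G(f, m) = (f + m)*m = m*(f + m))
(G(-8, -4*(-3) + R(-3, 6)) + T)² = ((-4*(-3) - 1*6)*(-8 + (-4*(-3) - 1*6)) - 47)² = ((12 - 6)*(-8 + (12 - 6)) - 47)² = (6*(-8 + 6) - 47)² = (6*(-2) - 47)² = (-12 - 47)² = (-59)² = 3481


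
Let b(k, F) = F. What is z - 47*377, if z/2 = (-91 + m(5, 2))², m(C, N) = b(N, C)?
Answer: -2927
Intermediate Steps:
m(C, N) = C
z = 14792 (z = 2*(-91 + 5)² = 2*(-86)² = 2*7396 = 14792)
z - 47*377 = 14792 - 47*377 = 14792 - 1*17719 = 14792 - 17719 = -2927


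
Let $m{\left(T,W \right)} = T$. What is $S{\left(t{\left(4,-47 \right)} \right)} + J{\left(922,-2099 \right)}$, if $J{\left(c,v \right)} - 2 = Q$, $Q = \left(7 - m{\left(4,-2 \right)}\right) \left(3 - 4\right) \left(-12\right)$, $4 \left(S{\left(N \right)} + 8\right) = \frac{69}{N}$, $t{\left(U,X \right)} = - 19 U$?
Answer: $\frac{9051}{304} \approx 29.773$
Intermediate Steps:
$S{\left(N \right)} = -8 + \frac{69}{4 N}$ ($S{\left(N \right)} = -8 + \frac{69 \frac{1}{N}}{4} = -8 + \frac{69}{4 N}$)
$Q = 36$ ($Q = \left(7 - 4\right) \left(3 - 4\right) \left(-12\right) = 3 \left(-1\right) \left(-12\right) = \left(-3\right) \left(-12\right) = 36$)
$J{\left(c,v \right)} = 38$ ($J{\left(c,v \right)} = 2 + 36 = 38$)
$S{\left(t{\left(4,-47 \right)} \right)} + J{\left(922,-2099 \right)} = \left(-8 + \frac{69}{4 \left(\left(-19\right) 4\right)}\right) + 38 = \left(-8 + \frac{69}{4 \left(-76\right)}\right) + 38 = \left(-8 + \frac{69}{4} \left(- \frac{1}{76}\right)\right) + 38 = \left(-8 - \frac{69}{304}\right) + 38 = - \frac{2501}{304} + 38 = \frac{9051}{304}$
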